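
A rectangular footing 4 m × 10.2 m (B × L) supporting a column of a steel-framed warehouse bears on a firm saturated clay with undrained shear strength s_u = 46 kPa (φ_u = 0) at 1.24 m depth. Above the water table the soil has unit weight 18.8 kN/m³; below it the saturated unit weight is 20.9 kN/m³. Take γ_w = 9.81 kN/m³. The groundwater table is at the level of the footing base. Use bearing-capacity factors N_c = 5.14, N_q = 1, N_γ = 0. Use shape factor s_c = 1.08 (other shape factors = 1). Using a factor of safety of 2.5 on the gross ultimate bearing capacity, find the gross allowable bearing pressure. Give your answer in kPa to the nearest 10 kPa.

q_all ≈ 110 kPa

Effective surcharge at the founding depth q = γ·D_f = 18.8 × 1.24 = 23.312 kPa.
q_ult = c·N_c·s_c + q·N_q
     = 46 × 5.14 × 1.08 + 23.312 × 1
     = 255.36 + 23.312 = 278.67 kPa.
q_all = 278.67 / 2.5 = 111.47 kPa.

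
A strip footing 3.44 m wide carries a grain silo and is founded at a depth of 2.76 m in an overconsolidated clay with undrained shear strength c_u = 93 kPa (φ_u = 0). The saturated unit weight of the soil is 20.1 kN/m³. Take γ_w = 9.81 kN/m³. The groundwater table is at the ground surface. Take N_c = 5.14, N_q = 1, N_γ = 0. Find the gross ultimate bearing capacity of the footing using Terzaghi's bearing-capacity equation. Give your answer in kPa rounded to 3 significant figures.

Water table at ground surface, so effective unit weight γ' = 20.1 − 9.81 = 10.29 kN/m³ is used throughout; overburden q = 10.29 × 2.76 = 28.4 kPa.
Cohesion term c·N_c = 93 × 5.14 = 478.02 kPa; surcharge term q·N_q = 28.4 × 1 = 28.4 kPa.
q_ult = 478.02 + 28.4 = 506.42 kPa.

q_ult ≈ 506 kPa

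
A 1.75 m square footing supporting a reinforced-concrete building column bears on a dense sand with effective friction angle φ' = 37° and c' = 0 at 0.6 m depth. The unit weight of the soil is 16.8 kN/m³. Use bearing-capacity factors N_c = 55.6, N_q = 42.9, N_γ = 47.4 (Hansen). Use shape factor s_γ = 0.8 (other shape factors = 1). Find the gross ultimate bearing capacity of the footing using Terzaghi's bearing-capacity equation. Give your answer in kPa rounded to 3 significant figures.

q_ult ≈ 990 kPa

Effective surcharge at the founding depth q = γ·D_f = 16.8 × 0.6 = 10.08 kPa.
q_ult = q·N_q + 0.5·γ·B·N_γ·s_γ
     = 10.08 × 42.9 + 0.5 × 16.8 × 1.75 × 47.4 × 0.8
     = 432.43 + 557.42 = 989.86 kPa.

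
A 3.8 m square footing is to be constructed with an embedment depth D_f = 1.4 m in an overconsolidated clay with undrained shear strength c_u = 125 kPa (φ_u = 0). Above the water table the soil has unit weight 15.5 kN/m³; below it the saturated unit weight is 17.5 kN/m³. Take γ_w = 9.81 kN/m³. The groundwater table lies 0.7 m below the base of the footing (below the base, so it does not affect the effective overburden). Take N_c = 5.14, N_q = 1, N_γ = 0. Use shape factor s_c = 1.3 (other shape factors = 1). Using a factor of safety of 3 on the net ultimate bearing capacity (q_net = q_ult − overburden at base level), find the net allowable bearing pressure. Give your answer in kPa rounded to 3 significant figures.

Effective surcharge at the founding depth q = γ·D_f = 15.5 × 1.4 = 21.7 kPa.
q_ult = c·N_c·s_c + q·N_q
     = 125 × 5.14 × 1.3 + 21.7 × 1
     = 835.25 + 21.7 = 856.95 kPa.
q_net = 856.95 − 21.7 = 835.25 kPa.
q_all(net) = 835.25 / 3 = 278.42 kPa.

q_all(net) ≈ 278 kPa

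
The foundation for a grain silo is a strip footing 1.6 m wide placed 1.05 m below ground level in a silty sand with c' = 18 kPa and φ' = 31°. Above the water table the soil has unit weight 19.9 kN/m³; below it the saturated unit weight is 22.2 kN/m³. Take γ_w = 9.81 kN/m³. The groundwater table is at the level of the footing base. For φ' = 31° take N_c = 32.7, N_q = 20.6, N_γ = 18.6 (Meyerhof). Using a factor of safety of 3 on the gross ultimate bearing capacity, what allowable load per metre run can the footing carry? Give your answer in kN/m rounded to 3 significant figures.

≈ 642 kN/m

q = γ·D_f = 19.9 × 1.05 = 20.895 kPa.
For the ½γBN_γ term take γ' = 22.2 − 9.81 = 12.39 kN/m³ (soil below base is submerged).
c·N_c = 18 × 32.7 = 588.6 kPa
q·N_q = 20.895 × 20.6 = 430.44 kPa
0.5·γ·B·N_γ = 0.5 × 12.39 × 1.6 × 18.6 = 184.36 kPa
q_ult = 588.6 + 430.44 + 184.36 = 1203.4 kPa.
Gross allowable pressure q_all = 1203.4 / 3 = 401.13 kPa.
Allowable wall load = q_all × B = 401.13 × 1.6 = 641.81 kN per metre run.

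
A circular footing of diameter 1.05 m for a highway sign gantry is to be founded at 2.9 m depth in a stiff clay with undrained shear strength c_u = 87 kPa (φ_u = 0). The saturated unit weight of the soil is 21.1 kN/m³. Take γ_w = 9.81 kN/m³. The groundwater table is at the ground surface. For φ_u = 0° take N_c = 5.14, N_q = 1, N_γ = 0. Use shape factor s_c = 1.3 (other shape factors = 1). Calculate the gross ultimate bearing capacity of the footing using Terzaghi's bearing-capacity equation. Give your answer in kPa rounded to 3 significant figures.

Water table at ground surface, so effective unit weight γ' = 21.1 − 9.81 = 11.29 kN/m³ is used throughout; overburden q = 11.29 × 2.9 = 32.741 kPa.
Cohesion term c·N_c·s_c = 87 × 5.14 × 1.3 = 581.33 kPa; surcharge term q·N_q = 32.741 × 1 = 32.741 kPa.
q_ult = 581.33 + 32.741 = 614.07 kPa.

q_ult ≈ 614 kPa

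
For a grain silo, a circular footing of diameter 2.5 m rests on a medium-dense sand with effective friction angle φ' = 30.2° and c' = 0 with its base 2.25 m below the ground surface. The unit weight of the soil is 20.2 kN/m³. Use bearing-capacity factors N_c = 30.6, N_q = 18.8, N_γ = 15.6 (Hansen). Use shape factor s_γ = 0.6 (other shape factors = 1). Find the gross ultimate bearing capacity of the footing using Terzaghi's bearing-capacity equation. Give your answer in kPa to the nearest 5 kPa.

q = γ·D_f = 20.2 × 2.25 = 45.45 kPa.
q·N_q = 45.45 × 18.8 = 854.46 kPa
0.5·γ·B·N_γ·s_γ = 0.5 × 20.2 × 2.5 × 15.6 × 0.6 = 236.34 kPa
q_ult = 854.46 + 236.34 = 1090.8 kPa.

q_ult ≈ 1090 kPa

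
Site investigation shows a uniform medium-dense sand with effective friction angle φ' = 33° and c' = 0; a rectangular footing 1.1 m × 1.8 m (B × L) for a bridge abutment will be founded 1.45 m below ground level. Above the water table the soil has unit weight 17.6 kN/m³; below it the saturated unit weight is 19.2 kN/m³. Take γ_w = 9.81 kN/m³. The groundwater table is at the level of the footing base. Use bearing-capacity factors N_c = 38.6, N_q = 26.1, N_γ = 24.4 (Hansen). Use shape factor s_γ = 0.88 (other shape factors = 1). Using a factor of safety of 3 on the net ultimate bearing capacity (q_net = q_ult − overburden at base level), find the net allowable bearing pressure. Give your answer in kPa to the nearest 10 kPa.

Effective surcharge at the founding depth q = γ·D_f = 17.6 × 1.45 = 25.52 kPa.
The water table coincides with the base, so in the self-weight term γ → γ' = 9.39 kN/m³.
q_ult = q·N_q + 0.5·γ·B·N_γ·s_γ
     = 25.52 × 26.1 + 0.5 × 9.39 × 1.1 × 24.4 × 0.88
     = 666.07 + 110.89 = 776.96 kPa.
q_net = 776.96 − 25.52 = 751.44 kPa.
q_all(net) = 751.44 / 3 = 250.48 kPa.

q_all(net) ≈ 250 kPa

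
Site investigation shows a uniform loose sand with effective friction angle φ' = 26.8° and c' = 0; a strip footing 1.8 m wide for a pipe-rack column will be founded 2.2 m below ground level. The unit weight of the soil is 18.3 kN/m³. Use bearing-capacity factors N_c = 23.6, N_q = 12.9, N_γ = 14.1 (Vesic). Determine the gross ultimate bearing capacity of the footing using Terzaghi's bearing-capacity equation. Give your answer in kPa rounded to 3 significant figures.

q_ult ≈ 752 kPa

q = γ·D_f = 18.3 × 2.2 = 40.26 kPa.
q·N_q = 40.26 × 12.9 = 519.35 kPa
0.5·γ·B·N_γ = 0.5 × 18.3 × 1.8 × 14.1 = 232.23 kPa
q_ult = 519.35 + 232.23 = 751.58 kPa.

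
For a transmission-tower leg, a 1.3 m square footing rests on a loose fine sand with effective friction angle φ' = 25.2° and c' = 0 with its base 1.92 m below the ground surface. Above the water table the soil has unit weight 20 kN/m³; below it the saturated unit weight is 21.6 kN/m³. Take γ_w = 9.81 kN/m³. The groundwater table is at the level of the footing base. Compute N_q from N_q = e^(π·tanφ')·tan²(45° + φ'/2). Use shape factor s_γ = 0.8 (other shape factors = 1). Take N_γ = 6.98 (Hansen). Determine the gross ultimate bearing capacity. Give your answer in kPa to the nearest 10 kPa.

tan25.2° = 0.4706, so N_q = e^(π×0.4706)·tan²(57.6°) = 4.386 × 2.483 = 10.89.
Overburden at base level: q = 20 × 1.92 = 38.4 kPa.
Below the base the soil is submerged, so the ½γBN_γ term uses γ' = 21.6 − 9.81 = 11.79 kN/m³.
Surcharge term q·N_q = 38.4 × 10.889 = 418.15 kPa; self-weight term 0.5·γ·B·N_γ·s_γ = 0.5 × 11.79 × 1.3 × 6.98 × 0.8 = 42.793 kPa.
q_ult = 418.15 + 42.793 = 460.94 kPa.

q_ult ≈ 460 kPa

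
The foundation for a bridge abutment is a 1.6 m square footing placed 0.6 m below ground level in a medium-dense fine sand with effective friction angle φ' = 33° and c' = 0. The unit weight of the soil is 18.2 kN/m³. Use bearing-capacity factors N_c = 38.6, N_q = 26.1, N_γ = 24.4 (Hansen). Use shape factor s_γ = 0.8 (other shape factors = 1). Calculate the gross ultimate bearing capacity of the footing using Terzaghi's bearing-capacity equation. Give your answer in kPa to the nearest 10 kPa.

Overburden at base level: q = 18.2 × 0.6 = 10.92 kPa.
Surcharge term q·N_q = 10.92 × 26.1 = 285.01 kPa; self-weight term 0.5·γ·B·N_γ·s_γ = 0.5 × 18.2 × 1.6 × 24.4 × 0.8 = 284.21 kPa.
q_ult = 285.01 + 284.21 = 569.22 kPa.

q_ult ≈ 570 kPa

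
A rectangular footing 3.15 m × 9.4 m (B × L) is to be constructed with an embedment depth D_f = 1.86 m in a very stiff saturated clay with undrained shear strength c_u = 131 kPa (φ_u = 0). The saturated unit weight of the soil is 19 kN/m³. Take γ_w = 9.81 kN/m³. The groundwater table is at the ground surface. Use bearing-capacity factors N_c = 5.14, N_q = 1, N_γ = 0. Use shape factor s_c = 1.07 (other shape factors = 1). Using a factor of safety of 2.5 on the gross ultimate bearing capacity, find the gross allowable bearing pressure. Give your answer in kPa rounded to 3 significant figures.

q_all ≈ 295 kPa

With the water table at the surface the whole profile is submerged: γ' = 19 − 9.81 = 9.19 kN/m³, so q = γ'·D_f = 17.093 kPa.
q_ult = c·N_c·s_c + q·N_q
     = 131 × 5.14 × 1.07 + 17.093 × 1
     = 720.47 + 17.093 = 737.57 kPa.
q_all = 737.57 / 2.5 = 295.03 kPa.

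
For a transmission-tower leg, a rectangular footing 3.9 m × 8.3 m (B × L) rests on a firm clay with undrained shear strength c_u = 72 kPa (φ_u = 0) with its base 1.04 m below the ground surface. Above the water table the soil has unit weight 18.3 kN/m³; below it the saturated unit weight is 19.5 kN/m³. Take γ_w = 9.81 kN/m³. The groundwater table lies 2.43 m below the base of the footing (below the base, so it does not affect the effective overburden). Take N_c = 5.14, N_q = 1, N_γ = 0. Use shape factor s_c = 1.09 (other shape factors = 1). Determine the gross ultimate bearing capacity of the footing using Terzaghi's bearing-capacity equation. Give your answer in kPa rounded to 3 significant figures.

q_ult ≈ 422 kPa

Effective surcharge at the founding depth q = γ·D_f = 18.3 × 1.04 = 19.032 kPa.
q_ult = c·N_c·s_c + q·N_q
     = 72 × 5.14 × 1.09 + 19.032 × 1
     = 403.39 + 19.032 = 422.42 kPa.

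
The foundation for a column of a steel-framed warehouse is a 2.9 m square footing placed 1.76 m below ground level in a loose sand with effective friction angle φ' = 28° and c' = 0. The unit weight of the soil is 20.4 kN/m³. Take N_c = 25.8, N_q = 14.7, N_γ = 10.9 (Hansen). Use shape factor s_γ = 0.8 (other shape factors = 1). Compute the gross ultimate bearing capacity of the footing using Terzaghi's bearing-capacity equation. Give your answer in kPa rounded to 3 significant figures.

q_ult ≈ 786 kPa

Effective surcharge at the founding depth q = γ·D_f = 20.4 × 1.76 = 35.904 kPa.
q_ult = q·N_q + 0.5·γ·B·N_γ·s_γ
     = 35.904 × 14.7 + 0.5 × 20.4 × 2.9 × 10.9 × 0.8
     = 527.79 + 257.94 = 785.73 kPa.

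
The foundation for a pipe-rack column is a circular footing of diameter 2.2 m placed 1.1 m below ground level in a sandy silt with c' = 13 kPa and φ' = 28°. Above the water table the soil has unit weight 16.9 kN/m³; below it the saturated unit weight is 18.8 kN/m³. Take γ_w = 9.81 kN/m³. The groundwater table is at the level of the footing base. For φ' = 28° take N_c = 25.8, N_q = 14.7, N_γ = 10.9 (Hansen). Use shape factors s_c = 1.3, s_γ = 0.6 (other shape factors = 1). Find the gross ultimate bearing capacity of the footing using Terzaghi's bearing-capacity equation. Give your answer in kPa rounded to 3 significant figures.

q_ult ≈ 774 kPa

q = γ·D_f = 16.9 × 1.1 = 18.59 kPa.
For the ½γBN_γ term take γ' = 18.8 − 9.81 = 8.99 kN/m³ (soil below base is submerged).
c·N_c·s_c = 13 × 25.8 × 1.3 = 436.02 kPa
q·N_q = 18.59 × 14.7 = 273.27 kPa
0.5·γ·B·N_γ·s_γ = 0.5 × 8.99 × 2.2 × 10.9 × 0.6 = 64.674 kPa
q_ult = 436.02 + 273.27 + 64.674 = 773.97 kPa.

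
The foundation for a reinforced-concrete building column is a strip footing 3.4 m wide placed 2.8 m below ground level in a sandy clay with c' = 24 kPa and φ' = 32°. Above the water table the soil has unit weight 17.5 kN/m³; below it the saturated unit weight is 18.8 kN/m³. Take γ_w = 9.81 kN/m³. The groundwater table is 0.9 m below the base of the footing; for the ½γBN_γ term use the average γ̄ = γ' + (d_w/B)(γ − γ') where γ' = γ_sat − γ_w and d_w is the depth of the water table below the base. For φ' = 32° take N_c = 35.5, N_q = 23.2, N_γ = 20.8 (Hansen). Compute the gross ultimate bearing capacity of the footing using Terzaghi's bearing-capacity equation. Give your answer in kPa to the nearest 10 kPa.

q_ult ≈ 2390 kPa

Effective surcharge at the founding depth q = γ·D_f = 17.5 × 2.8 = 49 kPa.
With d_w = 0.9 m < B, γ̄ = 8.99 + (0.9/3.4) × (17.5 − 8.99) = 11.243 kN/m³.
q_ult = c·N_c + q·N_q + 0.5·γ·B·N_γ
     = 24 × 35.5 + 49 × 23.2 + 0.5 × 11.243 × 3.4 × 20.8
     = 852 + 1136.8 + 397.54 = 2386.3 kPa.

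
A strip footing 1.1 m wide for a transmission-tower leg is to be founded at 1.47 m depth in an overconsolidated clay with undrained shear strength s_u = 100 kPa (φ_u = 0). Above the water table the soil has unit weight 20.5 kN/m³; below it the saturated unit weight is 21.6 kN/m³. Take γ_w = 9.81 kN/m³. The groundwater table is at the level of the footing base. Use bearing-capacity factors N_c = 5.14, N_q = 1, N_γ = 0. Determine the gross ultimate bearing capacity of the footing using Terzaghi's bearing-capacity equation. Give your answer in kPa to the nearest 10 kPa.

q_ult ≈ 540 kPa

Overburden at base level: q = 20.5 × 1.47 = 30.135 kPa.
Cohesion term c·N_c = 100 × 5.14 = 514 kPa; surcharge term q·N_q = 30.135 × 1 = 30.135 kPa.
q_ult = 514 + 30.135 = 544.13 kPa.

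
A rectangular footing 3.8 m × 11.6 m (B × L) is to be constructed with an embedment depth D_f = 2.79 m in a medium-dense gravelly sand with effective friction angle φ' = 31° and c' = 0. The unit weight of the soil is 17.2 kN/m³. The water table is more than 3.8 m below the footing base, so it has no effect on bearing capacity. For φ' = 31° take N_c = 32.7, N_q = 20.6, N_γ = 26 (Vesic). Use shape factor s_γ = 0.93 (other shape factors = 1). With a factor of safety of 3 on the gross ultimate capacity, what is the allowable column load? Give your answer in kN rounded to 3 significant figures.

P_all ≈ 26100 kN

Overburden at base level: q = 17.2 × 2.79 = 47.988 kPa.
Surcharge term q·N_q = 47.988 × 20.6 = 988.55 kPa; self-weight term 0.5·γ·B·N_γ·s_γ = 0.5 × 17.2 × 3.8 × 26 × 0.93 = 790.2 kPa.
q_ult = 988.55 + 790.2 = 1778.8 kPa.
Gross allowable pressure q_all = 1778.8 / 3 = 592.92 kPa.
Footing area = 44.08 m², so allowable column load = 592.92 × 44.08 = 26136 kN.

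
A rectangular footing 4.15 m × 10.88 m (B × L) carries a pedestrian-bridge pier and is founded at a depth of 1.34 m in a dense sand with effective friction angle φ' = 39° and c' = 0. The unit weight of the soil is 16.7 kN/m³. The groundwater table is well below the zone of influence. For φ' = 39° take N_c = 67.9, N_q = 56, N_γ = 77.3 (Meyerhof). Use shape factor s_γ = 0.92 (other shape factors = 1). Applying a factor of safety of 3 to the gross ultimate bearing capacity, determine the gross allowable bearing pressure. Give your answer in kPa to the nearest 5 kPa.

Effective surcharge at the founding depth q = γ·D_f = 16.7 × 1.34 = 22.378 kPa.
q_ult = q·N_q + 0.5·γ·B·N_γ·s_γ
     = 22.378 × 56 + 0.5 × 16.7 × 4.15 × 77.3 × 0.92
     = 1253.2 + 2464.3 = 3717.5 kPa.
q_all = q_ult / FS = 3717.5 / 3 = 1239.2 kPa.

q_all ≈ 1240 kPa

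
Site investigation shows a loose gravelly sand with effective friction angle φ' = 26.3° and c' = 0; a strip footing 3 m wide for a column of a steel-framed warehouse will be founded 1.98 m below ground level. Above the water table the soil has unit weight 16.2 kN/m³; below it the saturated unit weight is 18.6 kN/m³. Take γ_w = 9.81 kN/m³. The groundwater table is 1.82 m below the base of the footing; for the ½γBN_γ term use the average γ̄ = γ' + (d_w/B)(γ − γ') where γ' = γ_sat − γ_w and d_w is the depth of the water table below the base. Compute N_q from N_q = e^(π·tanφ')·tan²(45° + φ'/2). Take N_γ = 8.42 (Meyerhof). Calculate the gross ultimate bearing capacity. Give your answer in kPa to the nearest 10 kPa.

tan26.3° = 0.4942, so N_q = e^(π×0.4942)·tan²(58.15°) = 4.724 × 2.591 = 12.24.
Overburden at base level: q = 16.2 × 1.98 = 32.076 kPa.
The water table is 1.82 m below the base (< B = 3 m), so the ½γBN_γ term uses γ̄ = γ' + (d_w/B)(γ − γ') = 8.79 + (1.82/3)(16.2 − 8.79) = 13.285 kN/m³.
Surcharge term q·N_q = 32.076 × 12.241 = 392.63 kPa; self-weight term 0.5·γ·B·N_γ = 0.5 × 13.285 × 3 × 8.42 = 167.79 kPa.
q_ult = 392.63 + 167.79 = 560.43 kPa.

q_ult ≈ 560 kPa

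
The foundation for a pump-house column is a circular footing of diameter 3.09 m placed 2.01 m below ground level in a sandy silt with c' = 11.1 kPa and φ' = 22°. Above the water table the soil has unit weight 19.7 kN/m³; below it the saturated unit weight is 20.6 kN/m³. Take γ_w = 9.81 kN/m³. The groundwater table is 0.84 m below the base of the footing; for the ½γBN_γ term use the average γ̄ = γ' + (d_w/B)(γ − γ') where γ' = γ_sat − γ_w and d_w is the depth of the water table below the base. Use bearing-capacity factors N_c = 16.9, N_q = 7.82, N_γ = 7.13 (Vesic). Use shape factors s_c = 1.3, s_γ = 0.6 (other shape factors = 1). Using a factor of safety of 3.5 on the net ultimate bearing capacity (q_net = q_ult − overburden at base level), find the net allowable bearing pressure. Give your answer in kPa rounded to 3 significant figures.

q_all(net) ≈ 172 kPa

Effective surcharge at the founding depth q = γ·D_f = 19.7 × 2.01 = 39.597 kPa.
With d_w = 0.84 m < B, γ̄ = 10.79 + (0.84/3.09) × (19.7 − 10.79) = 13.212 kN/m³.
q_ult = c·N_c·s_c + q·N_q + 0.5·γ·B·N_γ·s_γ
     = 11.1 × 16.9 × 1.3 + 39.597 × 7.82 + 0.5 × 13.212 × 3.09 × 7.13 × 0.6
     = 243.87 + 309.65 + 87.326 = 640.84 kPa.
q_net = 640.84 − 39.597 = 601.24 kPa.
q_all(net) = 601.24 / 3.5 = 171.78 kPa.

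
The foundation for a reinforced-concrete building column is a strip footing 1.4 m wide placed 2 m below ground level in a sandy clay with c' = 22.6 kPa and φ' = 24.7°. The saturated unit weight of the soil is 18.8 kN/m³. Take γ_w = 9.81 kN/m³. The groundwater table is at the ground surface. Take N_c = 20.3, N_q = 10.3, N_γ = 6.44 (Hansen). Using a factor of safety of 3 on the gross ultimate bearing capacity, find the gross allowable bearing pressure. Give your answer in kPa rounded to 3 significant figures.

Water table at ground surface, so effective unit weight γ' = 18.8 − 9.81 = 8.99 kN/m³ is used throughout; overburden q = 8.99 × 2 = 17.98 kPa; the same γ' applies in the ½γBN_γ term.
Cohesion term c·N_c = 22.6 × 20.3 = 458.78 kPa; surcharge term q·N_q = 17.98 × 10.3 = 185.19 kPa; self-weight term 0.5·γ·B·N_γ = 0.5 × 8.99 × 1.4 × 6.44 = 40.527 kPa.
q_ult = 458.78 + 185.19 + 40.527 = 684.5 kPa.
q_all = 684.5 / 3 = 228.17 kPa.

q_all ≈ 228 kPa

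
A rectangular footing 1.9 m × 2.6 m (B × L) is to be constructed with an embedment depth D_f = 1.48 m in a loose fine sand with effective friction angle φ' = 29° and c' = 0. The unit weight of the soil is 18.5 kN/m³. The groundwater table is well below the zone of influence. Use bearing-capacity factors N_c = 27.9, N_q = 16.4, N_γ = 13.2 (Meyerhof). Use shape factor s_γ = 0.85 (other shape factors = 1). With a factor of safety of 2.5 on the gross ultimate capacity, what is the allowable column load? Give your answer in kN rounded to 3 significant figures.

P_all ≈ 1280 kN

q = γ·D_f = 18.5 × 1.48 = 27.38 kPa.
q·N_q = 27.38 × 16.4 = 449.03 kPa
0.5·γ·B·N_γ·s_γ = 0.5 × 18.5 × 1.9 × 13.2 × 0.85 = 197.19 kPa
q_ult = 449.03 + 197.19 = 646.22 kPa.
Gross allowable pressure q_all = 646.22 / 2.5 = 258.49 kPa.
Footing area = 4.94 m², so allowable column load = 258.49 × 4.94 = 1276.9 kN.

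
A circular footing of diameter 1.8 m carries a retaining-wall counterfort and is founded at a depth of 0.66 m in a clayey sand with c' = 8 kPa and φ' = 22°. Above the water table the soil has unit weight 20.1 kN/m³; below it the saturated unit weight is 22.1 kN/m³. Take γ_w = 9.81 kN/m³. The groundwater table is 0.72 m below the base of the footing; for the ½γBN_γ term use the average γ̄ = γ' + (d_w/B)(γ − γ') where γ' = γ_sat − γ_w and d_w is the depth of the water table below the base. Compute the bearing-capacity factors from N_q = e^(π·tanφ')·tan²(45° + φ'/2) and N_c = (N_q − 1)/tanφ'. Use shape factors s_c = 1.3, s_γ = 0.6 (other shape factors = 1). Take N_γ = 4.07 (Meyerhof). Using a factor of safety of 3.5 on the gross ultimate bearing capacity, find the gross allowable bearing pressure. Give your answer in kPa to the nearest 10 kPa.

q_all ≈ 90 kPa

N_q = e^(π·tan22°)·tan²(56°) = 7.82; N_c = (N_q − 1)/tanφ' = 16.88.
Effective surcharge at the founding depth q = γ·D_f = 20.1 × 0.66 = 13.266 kPa.
With d_w = 0.72 m < B, γ̄ = 12.29 + (0.72/1.8) × (20.1 − 12.29) = 15.414 kN/m³.
q_ult = c·N_c·s_c + q·N_q + 0.5·γ·B·N_γ·s_γ
     = 8 × 16.883 × 1.3 + 13.266 × 7.8211 + 0.5 × 15.414 × 1.8 × 4.07 × 0.6
     = 175.58 + 103.75 + 33.877 = 313.21 kPa.
q_all = 313.21 / 3.5 = 89.49 kPa.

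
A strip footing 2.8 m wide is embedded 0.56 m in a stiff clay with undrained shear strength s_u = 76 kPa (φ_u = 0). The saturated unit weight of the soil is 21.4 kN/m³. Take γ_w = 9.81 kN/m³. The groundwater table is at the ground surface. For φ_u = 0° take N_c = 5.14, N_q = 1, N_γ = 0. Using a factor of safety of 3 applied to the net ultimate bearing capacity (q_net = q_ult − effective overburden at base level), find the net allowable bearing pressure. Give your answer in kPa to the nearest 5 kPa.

Water table at ground surface, so effective unit weight γ' = 21.4 − 9.81 = 11.59 kN/m³ is used throughout; overburden q = 11.59 × 0.56 = 6.4904 kPa.
Cohesion term c·N_c = 76 × 5.14 = 390.64 kPa; surcharge term q·N_q = 6.4904 × 1 = 6.4904 kPa.
q_ult = 390.64 + 6.4904 = 397.13 kPa.
Net ultimate: q_net = 397.13 − 6.4904 = 390.64 kPa.
q_all(net) = 390.64 / 3 = 130.21 kPa.

q_all(net) ≈ 130 kPa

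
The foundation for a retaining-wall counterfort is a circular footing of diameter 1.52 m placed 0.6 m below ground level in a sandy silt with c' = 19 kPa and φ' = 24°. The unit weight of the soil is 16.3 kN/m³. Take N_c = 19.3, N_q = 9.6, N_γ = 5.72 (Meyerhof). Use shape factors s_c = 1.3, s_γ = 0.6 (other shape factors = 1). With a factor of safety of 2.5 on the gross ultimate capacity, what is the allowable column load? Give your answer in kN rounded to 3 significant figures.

Overburden at base level: q = 16.3 × 0.6 = 9.78 kPa.
Cohesion term c·N_c·s_c = 19 × 19.3 × 1.3 = 476.71 kPa; surcharge term q·N_q = 9.78 × 9.6 = 93.888 kPa; self-weight term 0.5·γ·B·N_γ·s_γ = 0.5 × 16.3 × 1.52 × 5.72 × 0.6 = 42.516 kPa.
q_ult = 476.71 + 93.888 + 42.516 = 613.11 kPa.
Gross allowable pressure q_all = 613.11 / 2.5 = 245.25 kPa.
Footing area = 1.8146 m², so allowable column load = 245.25 × 1.8146 = 445.02 kN.

P_all ≈ 445 kN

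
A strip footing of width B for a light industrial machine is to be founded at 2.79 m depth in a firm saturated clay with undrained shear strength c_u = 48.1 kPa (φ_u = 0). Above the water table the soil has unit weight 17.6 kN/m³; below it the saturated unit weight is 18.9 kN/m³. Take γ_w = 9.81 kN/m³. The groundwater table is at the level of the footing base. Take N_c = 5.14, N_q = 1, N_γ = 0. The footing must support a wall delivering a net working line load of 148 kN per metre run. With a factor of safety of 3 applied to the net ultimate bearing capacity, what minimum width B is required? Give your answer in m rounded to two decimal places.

q = γ·D_f = 17.6 × 2.79 = 49.104 kPa.
c·N_c = 48.1 × 5.14 = 247.23 kPa
q·N_q = 49.104 × 1 = 49.104 kPa
q_ult = 247.23 + 49.104 = 296.34 kPa.
For φ = 0 the ½γBN_γ term vanishes, so q_ult is independent of B. q_net = 296.34 − 49.104 = 247.23 kPa; q_all(net) = 247.23/3 = 82.411 kPa.
Required width B = w / q_all(net) = 148 / 82.411 = 1.796 m.

B = 1.80 m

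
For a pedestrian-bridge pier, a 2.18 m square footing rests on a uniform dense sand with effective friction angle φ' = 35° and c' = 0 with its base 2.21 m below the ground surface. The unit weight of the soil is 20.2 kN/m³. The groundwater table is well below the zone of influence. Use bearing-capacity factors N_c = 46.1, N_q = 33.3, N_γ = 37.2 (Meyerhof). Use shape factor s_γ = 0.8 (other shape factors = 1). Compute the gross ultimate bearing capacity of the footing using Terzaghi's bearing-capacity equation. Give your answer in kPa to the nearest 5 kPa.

Overburden at base level: q = 20.2 × 2.21 = 44.642 kPa.
Surcharge term q·N_q = 44.642 × 33.3 = 1486.6 kPa; self-weight term 0.5·γ·B·N_γ·s_γ = 0.5 × 20.2 × 2.18 × 37.2 × 0.8 = 655.26 kPa.
q_ult = 1486.6 + 655.26 = 2141.8 kPa.

q_ult ≈ 2140 kPa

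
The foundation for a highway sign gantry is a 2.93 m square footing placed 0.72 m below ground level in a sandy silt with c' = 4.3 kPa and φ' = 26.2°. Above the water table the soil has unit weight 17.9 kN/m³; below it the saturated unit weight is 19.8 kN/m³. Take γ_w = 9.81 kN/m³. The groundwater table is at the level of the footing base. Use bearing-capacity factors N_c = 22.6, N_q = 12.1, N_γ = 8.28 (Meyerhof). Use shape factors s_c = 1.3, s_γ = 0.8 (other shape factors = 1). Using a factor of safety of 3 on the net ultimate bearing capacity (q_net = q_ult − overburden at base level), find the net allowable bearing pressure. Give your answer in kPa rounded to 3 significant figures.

q_all(net) ≈ 122 kPa

q = γ·D_f = 17.9 × 0.72 = 12.888 kPa.
For the ½γBN_γ term take γ' = 19.8 − 9.81 = 9.99 kN/m³ (soil below base is submerged).
c·N_c·s_c = 4.3 × 22.6 × 1.3 = 126.33 kPa
q·N_q = 12.888 × 12.1 = 155.94 kPa
0.5·γ·B·N_γ·s_γ = 0.5 × 9.99 × 2.93 × 8.28 × 0.8 = 96.945 kPa
q_ult = 126.33 + 155.94 + 96.945 = 379.22 kPa.
q_net = 379.22 − 12.888 = 366.34 kPa.
q_all(net) = 366.34 / 3 = 122.11 kPa.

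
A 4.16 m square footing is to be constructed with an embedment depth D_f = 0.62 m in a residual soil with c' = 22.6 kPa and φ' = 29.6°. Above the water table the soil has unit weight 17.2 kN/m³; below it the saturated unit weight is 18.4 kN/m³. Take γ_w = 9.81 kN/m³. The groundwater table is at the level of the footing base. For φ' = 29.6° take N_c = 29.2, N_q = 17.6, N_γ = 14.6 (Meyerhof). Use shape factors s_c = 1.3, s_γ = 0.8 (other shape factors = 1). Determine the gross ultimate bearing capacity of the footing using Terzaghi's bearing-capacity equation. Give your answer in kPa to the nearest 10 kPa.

q_ult ≈ 1250 kPa

q = γ·D_f = 17.2 × 0.62 = 10.664 kPa.
For the ½γBN_γ term take γ' = 18.4 − 9.81 = 8.59 kN/m³ (soil below base is submerged).
c·N_c·s_c = 22.6 × 29.2 × 1.3 = 857.9 kPa
q·N_q = 10.664 × 17.6 = 187.69 kPa
0.5·γ·B·N_γ·s_γ = 0.5 × 8.59 × 4.16 × 14.6 × 0.8 = 208.69 kPa
q_ult = 857.9 + 187.69 + 208.69 = 1254.3 kPa.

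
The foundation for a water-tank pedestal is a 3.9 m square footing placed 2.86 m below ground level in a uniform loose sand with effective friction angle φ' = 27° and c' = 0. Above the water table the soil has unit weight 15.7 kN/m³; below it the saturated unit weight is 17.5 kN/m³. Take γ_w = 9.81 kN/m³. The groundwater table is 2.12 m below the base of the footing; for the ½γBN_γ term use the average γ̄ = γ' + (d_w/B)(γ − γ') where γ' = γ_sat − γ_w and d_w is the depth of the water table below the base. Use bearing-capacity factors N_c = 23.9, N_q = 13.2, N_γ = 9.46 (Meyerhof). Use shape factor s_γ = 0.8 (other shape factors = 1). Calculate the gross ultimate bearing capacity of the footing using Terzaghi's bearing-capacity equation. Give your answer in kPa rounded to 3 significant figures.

q_ult ≈ 770 kPa

Effective surcharge at the founding depth q = γ·D_f = 15.7 × 2.86 = 44.902 kPa.
With d_w = 2.12 m < B, γ̄ = 7.69 + (2.12/3.9) × (15.7 − 7.69) = 12.044 kN/m³.
q_ult = q·N_q + 0.5·γ·B·N_γ·s_γ
     = 44.902 × 13.2 + 0.5 × 12.044 × 3.9 × 9.46 × 0.8
     = 592.71 + 177.74 = 770.45 kPa.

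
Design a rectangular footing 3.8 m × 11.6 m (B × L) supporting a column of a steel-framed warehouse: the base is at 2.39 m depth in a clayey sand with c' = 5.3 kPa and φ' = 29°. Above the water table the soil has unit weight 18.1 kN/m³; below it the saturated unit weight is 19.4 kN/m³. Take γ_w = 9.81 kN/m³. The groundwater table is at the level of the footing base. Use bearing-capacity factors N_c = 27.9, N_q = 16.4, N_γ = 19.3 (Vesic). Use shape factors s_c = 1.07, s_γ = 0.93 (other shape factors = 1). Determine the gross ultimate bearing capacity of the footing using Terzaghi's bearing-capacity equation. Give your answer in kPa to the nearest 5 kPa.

Effective surcharge at the founding depth q = γ·D_f = 18.1 × 2.39 = 43.259 kPa.
The water table coincides with the base, so in the self-weight term γ → γ' = 9.59 kN/m³.
q_ult = c·N_c·s_c + q·N_q + 0.5·γ·B·N_γ·s_γ
     = 5.3 × 27.9 × 1.07 + 43.259 × 16.4 + 0.5 × 9.59 × 3.8 × 19.3 × 0.93
     = 158.22 + 709.45 + 327.05 = 1194.7 kPa.

q_ult ≈ 1195 kPa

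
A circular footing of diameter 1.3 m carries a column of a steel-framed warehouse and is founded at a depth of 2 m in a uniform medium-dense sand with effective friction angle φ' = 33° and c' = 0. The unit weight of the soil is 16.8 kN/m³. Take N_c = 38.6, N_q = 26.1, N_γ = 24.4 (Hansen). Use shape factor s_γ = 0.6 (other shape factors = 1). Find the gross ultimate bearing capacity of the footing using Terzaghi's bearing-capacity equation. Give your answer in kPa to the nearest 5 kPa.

q_ult ≈ 1035 kPa

q = γ·D_f = 16.8 × 2 = 33.6 kPa.
q·N_q = 33.6 × 26.1 = 876.96 kPa
0.5·γ·B·N_γ·s_γ = 0.5 × 16.8 × 1.3 × 24.4 × 0.6 = 159.87 kPa
q_ult = 876.96 + 159.87 = 1036.8 kPa.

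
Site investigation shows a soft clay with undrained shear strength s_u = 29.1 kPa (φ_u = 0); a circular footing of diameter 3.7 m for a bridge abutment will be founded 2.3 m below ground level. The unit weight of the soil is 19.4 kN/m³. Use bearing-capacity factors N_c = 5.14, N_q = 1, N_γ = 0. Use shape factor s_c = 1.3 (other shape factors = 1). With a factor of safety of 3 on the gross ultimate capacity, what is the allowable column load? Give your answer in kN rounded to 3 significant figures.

P_all ≈ 857 kN

q = γ·D_f = 19.4 × 2.3 = 44.62 kPa.
c·N_c·s_c = 29.1 × 5.14 × 1.3 = 194.45 kPa
q·N_q = 44.62 × 1 = 44.62 kPa
q_ult = 194.45 + 44.62 = 239.07 kPa.
Gross allowable pressure q_all = 239.07 / 3 = 79.689 kPa.
Footing area = 10.7521 m², so allowable column load = 79.689 × 10.7521 = 856.82 kN.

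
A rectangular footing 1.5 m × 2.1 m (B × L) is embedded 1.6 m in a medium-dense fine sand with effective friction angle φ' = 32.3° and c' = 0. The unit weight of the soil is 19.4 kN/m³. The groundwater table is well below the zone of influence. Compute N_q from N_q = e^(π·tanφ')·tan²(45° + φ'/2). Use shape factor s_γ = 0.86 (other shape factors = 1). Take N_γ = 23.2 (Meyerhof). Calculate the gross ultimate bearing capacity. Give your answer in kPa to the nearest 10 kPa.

tan32.3° = 0.6322, so N_q = e^(π×0.6322)·tan²(61.15°) = 7.287 × 3.295 = 24.01.
Effective surcharge at the founding depth q = γ·D_f = 19.4 × 1.6 = 31.04 kPa.
q_ult = q·N_q + 0.5·γ·B·N_γ·s_γ
     = 31.04 × 24.01 + 0.5 × 19.4 × 1.5 × 23.2 × 0.86
     = 745.27 + 290.3 = 1035.6 kPa.

q_ult ≈ 1040 kPa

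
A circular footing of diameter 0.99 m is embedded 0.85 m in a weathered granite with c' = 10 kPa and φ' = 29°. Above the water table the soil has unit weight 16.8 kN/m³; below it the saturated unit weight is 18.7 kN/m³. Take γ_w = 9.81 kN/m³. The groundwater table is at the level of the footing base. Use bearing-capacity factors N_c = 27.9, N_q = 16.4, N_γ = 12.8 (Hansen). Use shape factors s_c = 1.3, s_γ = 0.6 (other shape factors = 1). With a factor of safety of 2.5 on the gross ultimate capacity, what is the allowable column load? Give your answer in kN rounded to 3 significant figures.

P_all ≈ 194 kN

q = γ·D_f = 16.8 × 0.85 = 14.28 kPa.
For the ½γBN_γ term take γ' = 18.7 − 9.81 = 8.89 kN/m³ (soil below base is submerged).
c·N_c·s_c = 10 × 27.9 × 1.3 = 362.7 kPa
q·N_q = 14.28 × 16.4 = 234.19 kPa
0.5·γ·B·N_γ·s_γ = 0.5 × 8.89 × 0.99 × 12.8 × 0.6 = 33.796 kPa
q_ult = 362.7 + 234.19 + 33.796 = 630.69 kPa.
Gross allowable pressure q_all = 630.69 / 2.5 = 252.28 kPa.
Footing area = 0.7698 m², so allowable column load = 252.28 × 0.7698 = 194.2 kN.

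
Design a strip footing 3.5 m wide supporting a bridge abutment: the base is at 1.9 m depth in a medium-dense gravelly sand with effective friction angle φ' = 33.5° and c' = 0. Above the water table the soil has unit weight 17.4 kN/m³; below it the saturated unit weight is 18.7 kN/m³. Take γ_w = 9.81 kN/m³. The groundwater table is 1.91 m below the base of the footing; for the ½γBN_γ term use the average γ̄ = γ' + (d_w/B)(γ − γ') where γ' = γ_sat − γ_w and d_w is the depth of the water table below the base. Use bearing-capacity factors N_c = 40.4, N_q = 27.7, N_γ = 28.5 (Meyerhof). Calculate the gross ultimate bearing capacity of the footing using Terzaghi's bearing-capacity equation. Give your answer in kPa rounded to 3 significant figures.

q_ult ≈ 1590 kPa

q = γ·D_f = 17.4 × 1.9 = 33.06 kPa.
γ' = 8.89 kN/m³; averaging over the depth B below the base, γ̄ = γ' + (d_w/B)(γ − γ') = 13.534 kN/m³.
q·N_q = 33.06 × 27.7 = 915.76 kPa
0.5·γ·B·N_γ = 0.5 × 13.534 × 3.5 × 28.5 = 675.01 kPa
q_ult = 915.76 + 675.01 = 1590.8 kPa.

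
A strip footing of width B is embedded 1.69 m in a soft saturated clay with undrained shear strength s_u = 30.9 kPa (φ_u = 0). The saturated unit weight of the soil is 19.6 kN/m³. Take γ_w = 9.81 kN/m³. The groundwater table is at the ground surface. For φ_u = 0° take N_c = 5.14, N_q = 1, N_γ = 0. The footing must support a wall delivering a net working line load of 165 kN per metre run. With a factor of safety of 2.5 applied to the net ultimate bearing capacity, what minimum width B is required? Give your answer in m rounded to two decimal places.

B = 2.60 m

Water table at ground surface, so effective unit weight γ' = 19.6 − 9.81 = 9.79 kN/m³ is used throughout; overburden q = 9.79 × 1.69 = 16.545 kPa.
Cohesion term c·N_c = 30.9 × 5.14 = 158.83 kPa; surcharge term q·N_q = 16.545 × 1 = 16.545 kPa.
q_ult = 158.83 + 16.545 = 175.37 kPa.
For φ = 0 the ½γBN_γ term vanishes, so q_ult is independent of B. q_net = 175.37 − 16.545 = 158.83 kPa; q_all(net) = 158.83/2.5 = 63.53 kPa.
Required width B = w / q_all(net) = 165 / 63.53 = 2.597 m.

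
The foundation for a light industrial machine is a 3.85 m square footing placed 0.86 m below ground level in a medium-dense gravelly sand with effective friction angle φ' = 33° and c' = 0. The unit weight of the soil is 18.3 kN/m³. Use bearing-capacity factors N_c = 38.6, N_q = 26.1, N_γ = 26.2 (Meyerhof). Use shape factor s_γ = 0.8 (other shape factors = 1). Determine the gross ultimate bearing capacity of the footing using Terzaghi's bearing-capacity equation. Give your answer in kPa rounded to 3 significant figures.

Effective surcharge at the founding depth q = γ·D_f = 18.3 × 0.86 = 15.738 kPa.
q_ult = q·N_q + 0.5·γ·B·N_γ·s_γ
     = 15.738 × 26.1 + 0.5 × 18.3 × 3.85 × 26.2 × 0.8
     = 410.76 + 738.37 = 1149.1 kPa.

q_ult ≈ 1150 kPa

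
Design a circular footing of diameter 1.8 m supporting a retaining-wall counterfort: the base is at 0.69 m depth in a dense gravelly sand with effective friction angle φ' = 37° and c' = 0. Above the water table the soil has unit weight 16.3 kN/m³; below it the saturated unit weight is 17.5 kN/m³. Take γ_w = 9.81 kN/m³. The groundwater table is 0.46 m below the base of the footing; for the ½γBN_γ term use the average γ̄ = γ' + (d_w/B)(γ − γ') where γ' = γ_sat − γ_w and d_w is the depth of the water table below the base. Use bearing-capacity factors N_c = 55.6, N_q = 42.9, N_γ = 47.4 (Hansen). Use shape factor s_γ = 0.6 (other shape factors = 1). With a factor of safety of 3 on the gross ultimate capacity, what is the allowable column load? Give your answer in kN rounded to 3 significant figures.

P_all ≈ 624 kN

Effective surcharge at the founding depth q = γ·D_f = 16.3 × 0.69 = 11.247 kPa.
With d_w = 0.46 m < B, γ̄ = 7.69 + (0.46/1.8) × (16.3 − 7.69) = 9.8903 kN/m³.
q_ult = q·N_q + 0.5·γ·B·N_γ·s_γ
     = 11.247 × 42.9 + 0.5 × 9.8903 × 1.8 × 47.4 × 0.6
     = 482.5 + 253.15 = 735.65 kPa.
Gross allowable pressure q_all = 735.65 / 3 = 245.22 kPa.
Footing area = 2.5447 m², so allowable column load = 245.22 × 2.5447 = 624 kN.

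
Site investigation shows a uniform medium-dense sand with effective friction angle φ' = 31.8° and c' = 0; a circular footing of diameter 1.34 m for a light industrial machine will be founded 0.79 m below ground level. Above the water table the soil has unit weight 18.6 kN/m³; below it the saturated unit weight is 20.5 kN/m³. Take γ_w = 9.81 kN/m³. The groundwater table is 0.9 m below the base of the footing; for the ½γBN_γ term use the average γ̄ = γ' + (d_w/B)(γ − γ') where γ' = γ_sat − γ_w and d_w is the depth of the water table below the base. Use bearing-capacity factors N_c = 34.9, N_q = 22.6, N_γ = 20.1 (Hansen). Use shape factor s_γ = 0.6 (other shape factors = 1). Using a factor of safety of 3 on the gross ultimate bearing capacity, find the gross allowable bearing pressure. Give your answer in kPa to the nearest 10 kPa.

Effective surcharge at the founding depth q = γ·D_f = 18.6 × 0.79 = 14.694 kPa.
With d_w = 0.9 m < B, γ̄ = 10.69 + (0.9/1.34) × (18.6 − 10.69) = 16.003 kN/m³.
q_ult = q·N_q + 0.5·γ·B·N_γ·s_γ
     = 14.694 × 22.6 + 0.5 × 16.003 × 1.34 × 20.1 × 0.6
     = 332.08 + 129.3 = 461.39 kPa.
q_all = 461.39 / 3 = 153.8 kPa.

q_all ≈ 150 kPa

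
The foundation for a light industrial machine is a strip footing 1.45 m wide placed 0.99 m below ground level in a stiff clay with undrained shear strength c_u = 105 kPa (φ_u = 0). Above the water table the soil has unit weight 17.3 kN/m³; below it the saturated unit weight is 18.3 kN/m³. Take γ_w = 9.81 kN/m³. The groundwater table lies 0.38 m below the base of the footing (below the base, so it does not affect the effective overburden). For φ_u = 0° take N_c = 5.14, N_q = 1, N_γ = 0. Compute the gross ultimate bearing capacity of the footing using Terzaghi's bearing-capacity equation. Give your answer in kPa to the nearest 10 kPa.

q = γ·D_f = 17.3 × 0.99 = 17.127 kPa.
c·N_c = 105 × 5.14 = 539.7 kPa
q·N_q = 17.127 × 1 = 17.127 kPa
q_ult = 539.7 + 17.127 = 556.83 kPa.

q_ult ≈ 560 kPa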